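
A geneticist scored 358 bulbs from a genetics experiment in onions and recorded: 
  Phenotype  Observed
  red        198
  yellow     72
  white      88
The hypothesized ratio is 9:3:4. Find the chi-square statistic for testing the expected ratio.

0.436

Total ratio parts = 16. Expected numbers out of 358:
  red: 358 × 9/16 = 201.375
  yellow: 358 × 3/16 = 67.125
  white: 358 × 4/16 = 89.5
χ² = Σ (O − E)² / E
  red: (198 − 201.375)² / 201.375 = 0.0566
  yellow: (72 − 67.125)² / 67.125 = 0.3541
  white: (88 − 89.5)² / 89.5 = 0.0251
χ² = 0.0566 + 0.3541 + 0.0251 = 0.4358 ≈ 0.436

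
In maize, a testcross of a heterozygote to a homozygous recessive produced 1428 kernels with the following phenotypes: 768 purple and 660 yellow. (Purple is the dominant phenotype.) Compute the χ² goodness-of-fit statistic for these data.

8.168

A testcross of a heterozygote (Aa × aa) gives a 1:1 phenotypic ratio.
Total ratio parts = 2. Expected numbers out of 1428:
  purple: 1428 × 1/2 = 714
  yellow: 1428 × 1/2 = 714
χ² = Σ (O − E)² / E
  purple: (768 − 714)² / 714 = 4.0840
  yellow: (660 − 714)² / 714 = 4.0840
χ² = 4.0840 + 4.0840 = 8.168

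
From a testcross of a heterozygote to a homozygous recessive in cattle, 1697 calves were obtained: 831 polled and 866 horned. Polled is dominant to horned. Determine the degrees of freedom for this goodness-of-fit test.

1

A testcross of a heterozygote (Aa × aa) gives a 1:1 phenotypic ratio.
A goodness-of-fit test with 2 phenotype classes has df = 2 − 1 = 1.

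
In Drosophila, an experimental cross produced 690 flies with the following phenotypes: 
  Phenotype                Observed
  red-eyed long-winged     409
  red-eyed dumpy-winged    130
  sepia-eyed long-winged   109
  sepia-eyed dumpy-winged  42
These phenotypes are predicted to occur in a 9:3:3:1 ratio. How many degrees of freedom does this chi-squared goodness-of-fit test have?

3

A goodness-of-fit test with 4 phenotype classes has df = 4 − 1 = 3.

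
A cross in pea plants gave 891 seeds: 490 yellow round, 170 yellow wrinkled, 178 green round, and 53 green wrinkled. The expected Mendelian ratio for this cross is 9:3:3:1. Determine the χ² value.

Expected counts for N = 891 under a 9:3:3:1 ratio (total parts = 16):
  yellow round: 891 × 9/16 = 501.1875
  yellow wrinkled: 891 × 3/16 = 167.0625
  green round: 891 × 3/16 = 167.0625
  green wrinkled: 891 × 1/16 = 55.6875
χ² = Σ (O − E)² / E
  yellow round: (490 − 501.1875)² / 501.1875 = 0.2497
  yellow wrinkled: (170 − 167.0625)² / 167.0625 = 0.0517
  green round: (178 − 167.0625)² / 167.0625 = 0.7161
  green wrinkled: (53 − 55.6875)² / 55.6875 = 0.1297
χ² = 0.2497 + 0.0517 + 0.7161 + 0.1297 = 1.1472 ≈ 1.147

1.147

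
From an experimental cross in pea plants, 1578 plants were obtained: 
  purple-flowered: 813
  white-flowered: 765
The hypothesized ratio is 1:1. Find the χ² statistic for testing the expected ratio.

1.460

Under the 1:1 hypothesis (Σ ratio = 2, N = 1578):
  purple-flowered: 1578 × 1/2 = 789
  white-flowered: 1578 × 1/2 = 789
χ² = Σ (O − E)² / E
  purple-flowered: (813 − 789)² / 789 = 0.7300
  white-flowered: (765 − 789)² / 789 = 0.7300
χ² = 0.7300 + 0.7300 = 1.460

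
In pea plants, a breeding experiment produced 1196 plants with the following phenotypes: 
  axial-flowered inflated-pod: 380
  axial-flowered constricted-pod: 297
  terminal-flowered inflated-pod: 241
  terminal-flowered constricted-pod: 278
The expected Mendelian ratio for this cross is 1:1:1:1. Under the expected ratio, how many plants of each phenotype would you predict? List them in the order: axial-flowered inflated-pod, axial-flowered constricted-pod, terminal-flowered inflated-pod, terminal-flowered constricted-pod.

299, 299, 299, 299

Total ratio parts = 4. Expected numbers out of 1196:
  axial-flowered inflated-pod: 1196 × 1/4 = 299
  axial-flowered constricted-pod: 1196 × 1/4 = 299
  terminal-flowered inflated-pod: 1196 × 1/4 = 299
  terminal-flowered constricted-pod: 1196 × 1/4 = 299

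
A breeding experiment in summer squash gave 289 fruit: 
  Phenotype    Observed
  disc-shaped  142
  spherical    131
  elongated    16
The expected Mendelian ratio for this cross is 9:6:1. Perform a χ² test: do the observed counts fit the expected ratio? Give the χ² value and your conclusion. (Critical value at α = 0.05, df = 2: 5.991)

Under the 9:6:1 hypothesis (Σ ratio = 16, N = 289):
  disc-shaped: 289 × 9/16 = 162.5625
  spherical: 289 × 6/16 = 108.375
  elongated: 289 × 1/16 = 18.0625
χ² = Σ (O − E)² / E
  disc-shaped: (142 − 162.5625)² / 162.5625 = 2.6009
  spherical: (131 − 108.375)² / 108.375 = 4.7233
  elongated: (16 − 18.0625)² / 18.0625 = 0.2355
χ² = 2.6009 + 4.7233 + 0.2355 = 7.5597 ≈ 7.560
Degrees of freedom = 3 − 1 = 2; critical value at α = 0.05 is 5.991.
Since 7.560 > 5.991, we reject the null hypothesis — the data do not fit the 9:6:1 ratio.

7.560; not consistent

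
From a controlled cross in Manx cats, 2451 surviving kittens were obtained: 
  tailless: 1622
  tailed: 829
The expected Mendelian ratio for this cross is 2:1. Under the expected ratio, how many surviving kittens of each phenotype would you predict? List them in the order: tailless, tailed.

1634, 817

Expected counts for N = 2451 under a 2:1 ratio (total parts = 3):
  tailless: 2451 × 2/3 = 1634
  tailed: 2451 × 1/3 = 817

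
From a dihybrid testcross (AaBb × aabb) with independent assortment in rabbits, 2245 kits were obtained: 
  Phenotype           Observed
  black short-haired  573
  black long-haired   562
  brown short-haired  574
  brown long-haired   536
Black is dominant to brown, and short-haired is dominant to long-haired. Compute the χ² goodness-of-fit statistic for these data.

A dihybrid testcross with independent assortment gives a 1:1:1:1 ratio.
Expected counts for N = 2245 under a 1:1:1:1 ratio (total parts = 4):
  black short-haired: 2245 × 1/4 = 561.25
  black long-haired: 2245 × 1/4 = 561.25
  brown short-haired: 2245 × 1/4 = 561.25
  brown long-haired: 2245 × 1/4 = 561.25
χ² = Σ (O − E)² / E
  black short-haired: (573 − 561.25)² / 561.25 = 0.2460
  black long-haired: (562 − 561.25)² / 561.25 = 0.0010
  brown short-haired: (574 − 561.25)² / 561.25 = 0.2896
  brown long-haired: (536 − 561.25)² / 561.25 = 1.1360
χ² = 0.2460 + 0.0010 + 0.2896 + 1.1360 = 1.6726 ≈ 1.673

1.673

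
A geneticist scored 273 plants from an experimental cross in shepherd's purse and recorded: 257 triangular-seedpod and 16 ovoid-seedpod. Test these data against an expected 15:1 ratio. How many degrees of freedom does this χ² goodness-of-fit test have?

1

A goodness-of-fit test with 2 phenotype classes has df = 2 − 1 = 1.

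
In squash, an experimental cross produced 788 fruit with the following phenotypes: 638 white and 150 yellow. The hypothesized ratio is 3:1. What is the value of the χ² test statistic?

Under the 3:1 hypothesis (Σ ratio = 4, N = 788):
  white: 788 × 3/4 = 591
  yellow: 788 × 1/4 = 197
χ² = Σ (O − E)² / E
  white: (638 − 591)² / 591 = 3.7377
  yellow: (150 − 197)² / 197 = 11.2132
χ² = 3.7377 + 11.2132 = 14.9509 ≈ 14.951

14.951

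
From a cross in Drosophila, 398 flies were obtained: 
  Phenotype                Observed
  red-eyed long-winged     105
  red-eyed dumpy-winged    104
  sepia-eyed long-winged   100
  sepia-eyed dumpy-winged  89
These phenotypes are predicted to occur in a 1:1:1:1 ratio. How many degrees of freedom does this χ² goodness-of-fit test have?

3

A goodness-of-fit test with 4 phenotype classes has df = 4 − 1 = 3.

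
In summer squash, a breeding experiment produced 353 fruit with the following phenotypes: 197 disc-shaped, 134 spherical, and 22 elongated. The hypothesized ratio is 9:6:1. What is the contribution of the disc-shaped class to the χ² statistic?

The 9:6:1 ratio has 16 parts, so with N = 353 the expected counts are:
  disc-shaped: 353 × 9/16 = 198.5625
  spherical: 353 × 6/16 = 132.375
  elongated: 353 × 1/16 = 22.0625
Contribution of disc-shaped: (197 − 198.5625)² / 198.5625 = 0.0123

0.012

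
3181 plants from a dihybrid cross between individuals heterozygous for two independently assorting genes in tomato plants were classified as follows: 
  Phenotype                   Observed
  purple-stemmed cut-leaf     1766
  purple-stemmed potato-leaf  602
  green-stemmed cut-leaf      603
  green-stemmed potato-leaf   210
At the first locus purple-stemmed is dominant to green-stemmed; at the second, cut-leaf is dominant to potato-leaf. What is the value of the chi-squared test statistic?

1.057

A dihybrid F₂ with independent assortment and complete dominance at both loci gives a 9:3:3:1 phenotypic ratio.
Under the 9:3:3:1 hypothesis (Σ ratio = 16, N = 3181):
  purple-stemmed cut-leaf: 3181 × 9/16 = 1789.3125
  purple-stemmed potato-leaf: 3181 × 3/16 = 596.4375
  green-stemmed cut-leaf: 3181 × 3/16 = 596.4375
  green-stemmed potato-leaf: 3181 × 1/16 = 198.8125
χ² = Σ (O − E)² / E
  purple-stemmed cut-leaf: (1766 − 1789.3125)² / 1789.3125 = 0.3037
  purple-stemmed potato-leaf: (602 − 596.4375)² / 596.4375 = 0.0519
  green-stemmed cut-leaf: (603 − 596.4375)² / 596.4375 = 0.0722
  green-stemmed potato-leaf: (210 − 198.8125)² / 198.8125 = 0.6295
χ² = 0.3037 + 0.0519 + 0.0722 + 0.6295 = 1.0573 ≈ 1.057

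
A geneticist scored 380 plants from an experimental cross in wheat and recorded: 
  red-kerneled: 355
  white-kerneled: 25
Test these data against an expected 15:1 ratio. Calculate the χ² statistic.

0.070

Expected counts for N = 380 under a 15:1 ratio (total parts = 16):
  red-kerneled: 380 × 15/16 = 356.25
  white-kerneled: 380 × 1/16 = 23.75
χ² = Σ (O − E)² / E
  red-kerneled: (355 − 356.25)² / 356.25 = 0.0044
  white-kerneled: (25 − 23.75)² / 23.75 = 0.0658
χ² = 0.0044 + 0.0658 = 0.0702 ≈ 0.070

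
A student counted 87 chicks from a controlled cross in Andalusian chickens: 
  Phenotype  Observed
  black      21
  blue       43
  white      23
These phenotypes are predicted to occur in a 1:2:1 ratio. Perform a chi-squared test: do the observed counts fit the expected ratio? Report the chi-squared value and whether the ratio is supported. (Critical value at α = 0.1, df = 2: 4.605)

Expected counts for N = 87 under a 1:2:1 ratio (total parts = 4):
  black: 87 × 1/4 = 21.75
  blue: 87 × 2/4 = 43.5
  white: 87 × 1/4 = 21.75
χ² = Σ (O − E)² / E
  black: (21 − 21.75)² / 21.75 = 0.0259
  blue: (43 − 43.5)² / 43.5 = 0.0057
  white: (23 − 21.75)² / 21.75 = 0.0718
χ² = 0.0259 + 0.0057 + 0.0718 = 0.1034 ≈ 0.103
Degrees of freedom = 3 − 1 = 2; critical value at α = 0.1 is 4.605.
Since 0.103 < 4.605, we fail to reject the null hypothesis — the data are consistent with the 1:2:1 ratio.

0.103; consistent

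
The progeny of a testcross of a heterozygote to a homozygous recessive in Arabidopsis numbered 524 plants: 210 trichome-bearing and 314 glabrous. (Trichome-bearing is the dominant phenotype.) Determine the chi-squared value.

20.641

A testcross of a heterozygote (Aa × aa) gives a 1:1 phenotypic ratio.
The 1:1 ratio has 2 parts, so with N = 524 the expected counts are:
  trichome-bearing: 524 × 1/2 = 262
  glabrous: 524 × 1/2 = 262
χ² = Σ (O − E)² / E
  trichome-bearing: (210 − 262)² / 262 = 10.3206
  glabrous: (314 − 262)² / 262 = 10.3206
χ² = 10.3206 + 10.3206 = 20.6412 ≈ 20.641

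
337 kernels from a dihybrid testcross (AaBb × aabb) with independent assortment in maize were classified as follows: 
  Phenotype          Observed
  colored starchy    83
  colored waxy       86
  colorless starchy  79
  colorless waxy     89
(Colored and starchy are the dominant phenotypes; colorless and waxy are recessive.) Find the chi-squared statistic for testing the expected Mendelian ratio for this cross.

0.650

A dihybrid testcross with independent assortment gives a 1:1:1:1 ratio.
Total ratio parts = 4. Expected numbers out of 337:
  colored starchy: 337 × 1/4 = 84.25
  colored waxy: 337 × 1/4 = 84.25
  colorless starchy: 337 × 1/4 = 84.25
  colorless waxy: 337 × 1/4 = 84.25
χ² = Σ (O − E)² / E
  colored starchy: (83 − 84.25)² / 84.25 = 0.0185
  colored waxy: (86 − 84.25)² / 84.25 = 0.0364
  colorless starchy: (79 − 84.25)² / 84.25 = 0.3272
  colorless waxy: (89 − 84.25)² / 84.25 = 0.2678
χ² = 0.0185 + 0.0364 + 0.3272 + 0.2678 = 0.6499 ≈ 0.650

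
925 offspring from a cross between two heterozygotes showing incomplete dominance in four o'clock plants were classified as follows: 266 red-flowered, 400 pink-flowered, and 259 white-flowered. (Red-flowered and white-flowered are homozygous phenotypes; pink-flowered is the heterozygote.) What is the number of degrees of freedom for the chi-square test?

2

With incomplete dominance, a heterozygote × heterozygote cross gives a 1:2:1 phenotypic ratio.
A goodness-of-fit test with 3 phenotype classes has df = 3 − 1 = 2.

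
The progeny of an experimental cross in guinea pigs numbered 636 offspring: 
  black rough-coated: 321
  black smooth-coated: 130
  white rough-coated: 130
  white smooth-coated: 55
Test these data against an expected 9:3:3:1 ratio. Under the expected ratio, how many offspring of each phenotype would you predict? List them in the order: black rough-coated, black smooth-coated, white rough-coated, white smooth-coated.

Total ratio parts = 16. Expected numbers out of 636:
  black rough-coated: 636 × 9/16 = 357.75
  black smooth-coated: 636 × 3/16 = 119.25
  white rough-coated: 636 × 3/16 = 119.25
  white smooth-coated: 636 × 1/16 = 39.75

357.75, 119.25, 119.25, 39.75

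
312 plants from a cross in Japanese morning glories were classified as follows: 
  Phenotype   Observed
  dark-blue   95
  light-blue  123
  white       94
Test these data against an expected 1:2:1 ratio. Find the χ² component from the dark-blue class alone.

Under the 1:2:1 hypothesis (Σ ratio = 4, N = 312):
  dark-blue: 312 × 1/4 = 78
  light-blue: 312 × 2/4 = 156
  white: 312 × 1/4 = 78
Contribution of dark-blue: (95 − 78)² / 78 = 3.7051

3.705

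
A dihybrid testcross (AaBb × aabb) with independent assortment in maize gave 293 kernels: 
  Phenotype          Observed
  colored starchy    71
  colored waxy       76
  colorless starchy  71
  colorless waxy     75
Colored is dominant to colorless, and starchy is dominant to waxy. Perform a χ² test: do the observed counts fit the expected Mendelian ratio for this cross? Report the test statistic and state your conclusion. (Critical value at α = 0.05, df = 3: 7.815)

0.283; consistent

A dihybrid testcross with independent assortment gives a 1:1:1:1 ratio.
Under the 1:1:1:1 hypothesis (Σ ratio = 4, N = 293):
  colored starchy: 293 × 1/4 = 73.25
  colored waxy: 293 × 1/4 = 73.25
  colorless starchy: 293 × 1/4 = 73.25
  colorless waxy: 293 × 1/4 = 73.25
χ² = Σ (O − E)² / E
  colored starchy: (71 − 73.25)² / 73.25 = 0.0691
  colored waxy: (76 − 73.25)² / 73.25 = 0.1032
  colorless starchy: (71 − 73.25)² / 73.25 = 0.0691
  colorless waxy: (75 − 73.25)² / 73.25 = 0.0418
χ² = 0.0691 + 0.1032 + 0.0691 + 0.0418 = 0.2832 ≈ 0.283
Degrees of freedom = 4 − 1 = 3; critical value at α = 0.05 is 7.815.
Since 0.283 < 7.815, we fail to reject the null hypothesis — the data are consistent with the 1:1:1:1 ratio.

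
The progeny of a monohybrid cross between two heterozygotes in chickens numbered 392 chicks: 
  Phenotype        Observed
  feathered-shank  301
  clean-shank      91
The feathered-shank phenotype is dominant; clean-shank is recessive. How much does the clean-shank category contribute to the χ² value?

0.500

For a monohybrid cross between heterozygotes with complete dominance, the expected phenotypic ratio is 3:1.
Total ratio parts = 4. Expected numbers out of 392:
  feathered-shank: 392 × 3/4 = 294
  clean-shank: 392 × 1/4 = 98
Contribution of clean-shank: (91 − 98)² / 98 = 0.5000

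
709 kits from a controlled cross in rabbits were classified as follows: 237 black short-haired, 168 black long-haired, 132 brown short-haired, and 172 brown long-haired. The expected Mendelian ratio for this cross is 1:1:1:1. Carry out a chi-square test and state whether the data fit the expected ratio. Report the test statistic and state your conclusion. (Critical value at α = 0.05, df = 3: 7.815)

Under the 1:1:1:1 hypothesis (Σ ratio = 4, N = 709):
  black short-haired: 709 × 1/4 = 177.25
  black long-haired: 709 × 1/4 = 177.25
  brown short-haired: 709 × 1/4 = 177.25
  brown long-haired: 709 × 1/4 = 177.25
χ² = Σ (O − E)² / E
  black short-haired: (237 − 177.25)² / 177.25 = 20.1414
  black long-haired: (168 − 177.25)² / 177.25 = 0.4827
  brown short-haired: (132 − 177.25)² / 177.25 = 11.5518
  brown long-haired: (172 − 177.25)² / 177.25 = 0.1555
χ² = 20.1414 + 0.4827 + 11.5518 + 0.1555 = 32.3314 ≈ 32.331
Degrees of freedom = 4 − 1 = 3; critical value at α = 0.05 is 7.815.
Since 32.331 > 7.815, we reject the null hypothesis — the data do not fit the 1:1:1:1 ratio.

32.331; not consistent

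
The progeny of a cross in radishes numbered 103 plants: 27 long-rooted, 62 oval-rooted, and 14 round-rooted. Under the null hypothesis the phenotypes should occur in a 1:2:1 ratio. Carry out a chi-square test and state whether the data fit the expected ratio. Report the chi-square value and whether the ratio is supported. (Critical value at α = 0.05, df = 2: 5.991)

7.563; not consistent

Total ratio parts = 4. Expected numbers out of 103:
  long-rooted: 103 × 1/4 = 25.75
  oval-rooted: 103 × 2/4 = 51.5
  round-rooted: 103 × 1/4 = 25.75
χ² = Σ (O − E)² / E
  long-rooted: (27 − 25.75)² / 25.75 = 0.0607
  oval-rooted: (62 − 51.5)² / 51.5 = 2.1408
  round-rooted: (14 − 25.75)² / 25.75 = 5.3617
χ² = 0.0607 + 2.1408 + 5.3617 = 7.5632 ≈ 7.563
Degrees of freedom = 3 − 1 = 2; critical value at α = 0.05 is 5.991.
Since 7.563 > 5.991, we reject the null hypothesis — the data do not fit the 1:2:1 ratio.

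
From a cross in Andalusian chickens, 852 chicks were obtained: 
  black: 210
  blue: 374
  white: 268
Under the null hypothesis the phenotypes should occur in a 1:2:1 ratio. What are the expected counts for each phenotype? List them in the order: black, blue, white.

213, 426, 213

Total ratio parts = 4. Expected numbers out of 852:
  black: 852 × 1/4 = 213
  blue: 852 × 2/4 = 426
  white: 852 × 1/4 = 213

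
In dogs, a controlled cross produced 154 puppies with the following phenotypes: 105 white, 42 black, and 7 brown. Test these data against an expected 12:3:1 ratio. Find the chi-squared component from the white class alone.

0.955

Under the 12:3:1 hypothesis (Σ ratio = 16, N = 154):
  white: 154 × 12/16 = 115.5
  black: 154 × 3/16 = 28.875
  brown: 154 × 1/16 = 9.625
Contribution of white: (105 − 115.5)² / 115.5 = 0.9545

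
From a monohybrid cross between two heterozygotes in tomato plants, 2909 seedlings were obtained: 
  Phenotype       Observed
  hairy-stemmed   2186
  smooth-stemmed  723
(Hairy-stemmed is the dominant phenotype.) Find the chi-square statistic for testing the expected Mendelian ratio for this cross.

0.033

For a monohybrid cross between heterozygotes with complete dominance, the expected phenotypic ratio is 3:1.
The 3:1 ratio has 4 parts, so with N = 2909 the expected counts are:
  hairy-stemmed: 2909 × 3/4 = 2181.75
  smooth-stemmed: 2909 × 1/4 = 727.25
χ² = Σ (O − E)² / E
  hairy-stemmed: (2186 − 2181.75)² / 2181.75 = 0.0083
  smooth-stemmed: (723 − 727.25)² / 727.25 = 0.0248
χ² = 0.0083 + 0.0248 = 0.0331 ≈ 0.033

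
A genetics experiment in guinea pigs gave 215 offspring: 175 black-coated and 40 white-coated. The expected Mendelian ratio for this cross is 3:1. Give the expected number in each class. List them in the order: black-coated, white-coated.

Under the 3:1 hypothesis (Σ ratio = 4, N = 215):
  black-coated: 215 × 3/4 = 161.25
  white-coated: 215 × 1/4 = 53.75

161.25, 53.75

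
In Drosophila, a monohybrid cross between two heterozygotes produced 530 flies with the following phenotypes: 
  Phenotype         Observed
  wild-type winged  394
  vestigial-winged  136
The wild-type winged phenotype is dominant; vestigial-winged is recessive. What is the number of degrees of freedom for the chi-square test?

1

For a monohybrid cross between heterozygotes with complete dominance, the expected phenotypic ratio is 3:1.
A goodness-of-fit test with 2 phenotype classes has df = 2 − 1 = 1.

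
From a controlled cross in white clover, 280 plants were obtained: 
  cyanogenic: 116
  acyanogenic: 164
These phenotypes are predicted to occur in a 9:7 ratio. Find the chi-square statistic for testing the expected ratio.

24.994

Total ratio parts = 16. Expected numbers out of 280:
  cyanogenic: 280 × 9/16 = 157.5
  acyanogenic: 280 × 7/16 = 122.5
χ² = Σ (O − E)² / E
  cyanogenic: (116 − 157.5)² / 157.5 = 10.9349
  acyanogenic: (164 − 122.5)² / 122.5 = 14.0592
χ² = 10.9349 + 14.0592 = 24.9941 ≈ 24.994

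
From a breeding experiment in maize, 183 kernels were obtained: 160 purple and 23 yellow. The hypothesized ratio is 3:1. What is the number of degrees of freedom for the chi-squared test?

1

A goodness-of-fit test with 2 phenotype classes has df = 2 − 1 = 1.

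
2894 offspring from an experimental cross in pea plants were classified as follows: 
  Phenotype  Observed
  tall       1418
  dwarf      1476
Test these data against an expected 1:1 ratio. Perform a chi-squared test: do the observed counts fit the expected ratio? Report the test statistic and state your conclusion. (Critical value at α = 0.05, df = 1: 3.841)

Expected counts for N = 2894 under a 1:1 ratio (total parts = 2):
  tall: 2894 × 1/2 = 1447
  dwarf: 2894 × 1/2 = 1447
χ² = Σ (O − E)² / E
  tall: (1418 − 1447)² / 1447 = 0.5812
  dwarf: (1476 − 1447)² / 1447 = 0.5812
χ² = 0.5812 + 0.5812 = 1.1624 ≈ 1.162
Degrees of freedom = 2 − 1 = 1; critical value at α = 0.05 is 3.841.
Since 1.162 < 3.841, we fail to reject the null hypothesis — the data are consistent with the 1:1 ratio.

1.162; consistent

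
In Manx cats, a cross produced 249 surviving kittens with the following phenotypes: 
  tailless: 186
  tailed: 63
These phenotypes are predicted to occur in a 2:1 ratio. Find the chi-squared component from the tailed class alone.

The 2:1 ratio has 3 parts, so with N = 249 the expected counts are:
  tailless: 249 × 2/3 = 166
  tailed: 249 × 1/3 = 83
Contribution of tailed: (63 − 83)² / 83 = 4.8193

4.819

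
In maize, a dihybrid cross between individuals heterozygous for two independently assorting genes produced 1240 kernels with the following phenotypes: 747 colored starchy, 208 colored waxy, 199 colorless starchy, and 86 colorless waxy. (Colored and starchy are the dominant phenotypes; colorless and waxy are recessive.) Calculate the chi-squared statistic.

11.854

A dihybrid F₂ with independent assortment and complete dominance at both loci gives a 9:3:3:1 phenotypic ratio.
The 9:3:3:1 ratio has 16 parts, so with N = 1240 the expected counts are:
  colored starchy: 1240 × 9/16 = 697.5
  colored waxy: 1240 × 3/16 = 232.5
  colorless starchy: 1240 × 3/16 = 232.5
  colorless waxy: 1240 × 1/16 = 77.5
χ² = Σ (O − E)² / E
  colored starchy: (747 − 697.5)² / 697.5 = 3.5129
  colored waxy: (208 − 232.5)² / 232.5 = 2.5817
  colorless starchy: (199 − 232.5)² / 232.5 = 4.8269
  colorless waxy: (86 − 77.5)² / 77.5 = 0.9323
χ² = 3.5129 + 2.5817 + 4.8269 + 0.9323 = 11.8538 ≈ 11.854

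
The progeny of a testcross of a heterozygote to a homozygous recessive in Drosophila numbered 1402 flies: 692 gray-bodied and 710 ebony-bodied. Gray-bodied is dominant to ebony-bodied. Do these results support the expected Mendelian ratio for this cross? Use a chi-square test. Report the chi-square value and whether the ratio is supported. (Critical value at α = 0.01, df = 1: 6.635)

A testcross of a heterozygote (Aa × aa) gives a 1:1 phenotypic ratio.
The 1:1 ratio has 2 parts, so with N = 1402 the expected counts are:
  gray-bodied: 1402 × 1/2 = 701
  ebony-bodied: 1402 × 1/2 = 701
χ² = Σ (O − E)² / E
  gray-bodied: (692 − 701)² / 701 = 0.1155
  ebony-bodied: (710 − 701)² / 701 = 0.1155
χ² = 0.1155 + 0.1155 = 0.231
Degrees of freedom = 2 − 1 = 1; critical value at α = 0.01 is 6.635.
Since 0.231 < 6.635, we fail to reject the null hypothesis — the data are consistent with the 1:1 ratio.

0.231; consistent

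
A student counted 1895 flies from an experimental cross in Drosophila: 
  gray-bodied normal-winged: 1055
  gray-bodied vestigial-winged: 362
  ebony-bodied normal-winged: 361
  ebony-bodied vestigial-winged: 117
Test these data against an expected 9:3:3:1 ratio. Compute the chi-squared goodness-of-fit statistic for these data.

0.347

Total ratio parts = 16. Expected numbers out of 1895:
  gray-bodied normal-winged: 1895 × 9/16 = 1065.9375
  gray-bodied vestigial-winged: 1895 × 3/16 = 355.3125
  ebony-bodied normal-winged: 1895 × 3/16 = 355.3125
  ebony-bodied vestigial-winged: 1895 × 1/16 = 118.4375
χ² = Σ (O − E)² / E
  gray-bodied normal-winged: (1055 − 1065.9375)² / 1065.9375 = 0.1122
  gray-bodied vestigial-winged: (362 − 355.3125)² / 355.3125 = 0.1259
  ebony-bodied normal-winged: (361 − 355.3125)² / 355.3125 = 0.0910
  ebony-bodied vestigial-winged: (117 − 118.4375)² / 118.4375 = 0.0174
χ² = 0.1122 + 0.1259 + 0.0910 + 0.0174 = 0.3465 ≈ 0.347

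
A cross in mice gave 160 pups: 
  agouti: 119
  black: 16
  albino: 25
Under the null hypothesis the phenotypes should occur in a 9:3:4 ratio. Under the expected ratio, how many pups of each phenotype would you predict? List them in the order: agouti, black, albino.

90, 30, 40

The 9:3:4 ratio has 16 parts, so with N = 160 the expected counts are:
  agouti: 160 × 9/16 = 90
  black: 160 × 3/16 = 30
  albino: 160 × 4/16 = 40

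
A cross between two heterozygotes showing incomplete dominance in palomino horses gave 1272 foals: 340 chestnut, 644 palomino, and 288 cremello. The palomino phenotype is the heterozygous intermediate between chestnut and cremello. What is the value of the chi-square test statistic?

4.453

With incomplete dominance, a heterozygote × heterozygote cross gives a 1:2:1 phenotypic ratio.
The 1:2:1 ratio has 4 parts, so with N = 1272 the expected counts are:
  chestnut: 1272 × 1/4 = 318
  palomino: 1272 × 2/4 = 636
  cremello: 1272 × 1/4 = 318
χ² = Σ (O − E)² / E
  chestnut: (340 − 318)² / 318 = 1.5220
  palomino: (644 − 636)² / 636 = 0.1006
  cremello: (288 − 318)² / 318 = 2.8302
χ² = 1.5220 + 0.1006 + 2.8302 = 4.4528 ≈ 4.453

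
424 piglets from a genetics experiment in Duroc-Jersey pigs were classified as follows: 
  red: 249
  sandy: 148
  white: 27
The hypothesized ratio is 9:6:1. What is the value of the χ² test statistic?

1.233

Expected counts for N = 424 under a 9:6:1 ratio (total parts = 16):
  red: 424 × 9/16 = 238.5
  sandy: 424 × 6/16 = 159
  white: 424 × 1/16 = 26.5
χ² = Σ (O − E)² / E
  red: (249 − 238.5)² / 238.5 = 0.4623
  sandy: (148 − 159)² / 159 = 0.7610
  white: (27 − 26.5)² / 26.5 = 0.0094
χ² = 0.4623 + 0.7610 + 0.0094 = 1.2327 ≈ 1.233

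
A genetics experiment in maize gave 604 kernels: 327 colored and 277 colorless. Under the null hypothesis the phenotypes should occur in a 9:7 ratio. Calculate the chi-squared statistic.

1.094

Total ratio parts = 16. Expected numbers out of 604:
  colored: 604 × 9/16 = 339.75
  colorless: 604 × 7/16 = 264.25
χ² = Σ (O − E)² / E
  colored: (327 − 339.75)² / 339.75 = 0.4785
  colorless: (277 − 264.25)² / 264.25 = 0.6152
χ² = 0.4785 + 0.6152 = 1.0937 ≈ 1.094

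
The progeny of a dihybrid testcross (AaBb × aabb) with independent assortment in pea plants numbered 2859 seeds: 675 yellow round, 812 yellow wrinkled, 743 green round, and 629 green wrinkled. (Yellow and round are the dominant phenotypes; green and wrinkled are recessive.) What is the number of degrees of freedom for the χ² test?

3

A dihybrid testcross with independent assortment gives a 1:1:1:1 ratio.
A goodness-of-fit test with 4 phenotype classes has df = 4 − 1 = 3.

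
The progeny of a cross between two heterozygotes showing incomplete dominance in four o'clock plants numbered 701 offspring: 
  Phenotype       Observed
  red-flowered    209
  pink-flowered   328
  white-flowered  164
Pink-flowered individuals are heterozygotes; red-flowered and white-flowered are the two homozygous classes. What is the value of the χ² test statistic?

8.666

With incomplete dominance, a heterozygote × heterozygote cross gives a 1:2:1 phenotypic ratio.
Expected counts for N = 701 under a 1:2:1 ratio (total parts = 4):
  red-flowered: 701 × 1/4 = 175.25
  pink-flowered: 701 × 2/4 = 350.5
  white-flowered: 701 × 1/4 = 175.25
χ² = Σ (O − E)² / E
  red-flowered: (209 − 175.25)² / 175.25 = 6.4996
  pink-flowered: (328 − 350.5)² / 350.5 = 1.4444
  white-flowered: (164 − 175.25)² / 175.25 = 0.7222
χ² = 6.4996 + 1.4444 + 0.7222 = 8.6662 ≈ 8.666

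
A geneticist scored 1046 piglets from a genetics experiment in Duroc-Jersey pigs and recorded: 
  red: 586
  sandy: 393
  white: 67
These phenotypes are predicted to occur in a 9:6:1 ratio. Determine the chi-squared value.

0.051

The 9:6:1 ratio has 16 parts, so with N = 1046 the expected counts are:
  red: 1046 × 9/16 = 588.375
  sandy: 1046 × 6/16 = 392.25
  white: 1046 × 1/16 = 65.375
χ² = Σ (O − E)² / E
  red: (586 − 588.375)² / 588.375 = 0.0096
  sandy: (393 − 392.25)² / 392.25 = 0.0014
  white: (67 − 65.375)² / 65.375 = 0.0404
χ² = 0.0096 + 0.0014 + 0.0404 = 0.0514 ≈ 0.051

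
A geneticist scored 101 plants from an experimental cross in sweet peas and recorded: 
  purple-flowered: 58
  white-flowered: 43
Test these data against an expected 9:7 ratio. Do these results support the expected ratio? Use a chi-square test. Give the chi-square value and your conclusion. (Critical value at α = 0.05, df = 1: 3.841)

Expected counts for N = 101 under a 9:7 ratio (total parts = 16):
  purple-flowered: 101 × 9/16 = 56.8125
  white-flowered: 101 × 7/16 = 44.1875
χ² = Σ (O − E)² / E
  purple-flowered: (58 − 56.8125)² / 56.8125 = 0.0248
  white-flowered: (43 − 44.1875)² / 44.1875 = 0.0319
χ² = 0.0248 + 0.0319 = 0.0567 ≈ 0.057
Degrees of freedom = 2 − 1 = 1; critical value at α = 0.05 is 3.841.
Since 0.057 < 3.841, we fail to reject the null hypothesis — the data are consistent with the 9:7 ratio.

0.057; consistent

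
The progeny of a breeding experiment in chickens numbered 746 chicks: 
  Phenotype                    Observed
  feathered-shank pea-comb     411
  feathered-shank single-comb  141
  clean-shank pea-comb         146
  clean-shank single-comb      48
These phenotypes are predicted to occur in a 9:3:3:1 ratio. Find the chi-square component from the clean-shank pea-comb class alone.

0.268

Under the 9:3:3:1 hypothesis (Σ ratio = 16, N = 746):
  feathered-shank pea-comb: 746 × 9/16 = 419.625
  feathered-shank single-comb: 746 × 3/16 = 139.875
  clean-shank pea-comb: 746 × 3/16 = 139.875
  clean-shank single-comb: 746 × 1/16 = 46.625
Contribution of clean-shank pea-comb: (146 − 139.875)² / 139.875 = 0.2682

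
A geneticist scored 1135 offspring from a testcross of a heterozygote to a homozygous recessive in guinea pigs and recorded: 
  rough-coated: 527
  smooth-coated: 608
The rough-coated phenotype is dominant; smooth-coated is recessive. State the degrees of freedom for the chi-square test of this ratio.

A testcross of a heterozygote (Aa × aa) gives a 1:1 phenotypic ratio.
A goodness-of-fit test with 2 phenotype classes has df = 2 − 1 = 1.

1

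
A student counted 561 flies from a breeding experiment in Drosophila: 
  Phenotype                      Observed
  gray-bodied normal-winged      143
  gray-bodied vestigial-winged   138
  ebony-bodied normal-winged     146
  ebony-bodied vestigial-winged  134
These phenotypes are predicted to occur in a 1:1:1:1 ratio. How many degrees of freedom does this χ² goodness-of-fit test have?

A goodness-of-fit test with 4 phenotype classes has df = 4 − 1 = 3.

3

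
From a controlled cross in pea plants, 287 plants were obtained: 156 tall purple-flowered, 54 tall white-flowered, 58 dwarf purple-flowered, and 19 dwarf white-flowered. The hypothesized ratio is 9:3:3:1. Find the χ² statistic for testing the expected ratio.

The 9:3:3:1 ratio has 16 parts, so with N = 287 the expected counts are:
  tall purple-flowered: 287 × 9/16 = 161.4375
  tall white-flowered: 287 × 3/16 = 53.8125
  dwarf purple-flowered: 287 × 3/16 = 53.8125
  dwarf white-flowered: 287 × 1/16 = 17.9375
χ² = Σ (O − E)² / E
  tall purple-flowered: (156 − 161.4375)² / 161.4375 = 0.1831
  tall white-flowered: (54 − 53.8125)² / 53.8125 = 0.0007
  dwarf purple-flowered: (58 − 53.8125)² / 53.8125 = 0.3259
  dwarf white-flowered: (19 − 17.9375)² / 17.9375 = 0.0629
χ² = 0.1831 + 0.0007 + 0.3259 + 0.0629 = 0.5726 ≈ 0.573

0.573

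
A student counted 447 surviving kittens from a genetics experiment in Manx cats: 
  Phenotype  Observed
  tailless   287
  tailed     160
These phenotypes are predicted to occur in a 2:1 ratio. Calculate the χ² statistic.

1.218

Expected counts for N = 447 under a 2:1 ratio (total parts = 3):
  tailless: 447 × 2/3 = 298
  tailed: 447 × 1/3 = 149
χ² = Σ (O − E)² / E
  tailless: (287 − 298)² / 298 = 0.4060
  tailed: (160 − 149)² / 149 = 0.8121
χ² = 0.4060 + 0.8121 = 1.2181 ≈ 1.218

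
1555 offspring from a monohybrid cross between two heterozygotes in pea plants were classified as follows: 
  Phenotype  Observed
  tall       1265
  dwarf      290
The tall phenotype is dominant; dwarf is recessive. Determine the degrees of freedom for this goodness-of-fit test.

For a monohybrid cross between heterozygotes with complete dominance, the expected phenotypic ratio is 3:1.
A goodness-of-fit test with 2 phenotype classes has df = 2 − 1 = 1.

1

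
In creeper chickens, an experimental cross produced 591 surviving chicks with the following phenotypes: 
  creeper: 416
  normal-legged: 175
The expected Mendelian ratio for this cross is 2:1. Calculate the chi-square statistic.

3.685

The 2:1 ratio has 3 parts, so with N = 591 the expected counts are:
  creeper: 591 × 2/3 = 394
  normal-legged: 591 × 1/3 = 197
χ² = Σ (O − E)² / E
  creeper: (416 − 394)² / 394 = 1.2284
  normal-legged: (175 − 197)² / 197 = 2.4569
χ² = 1.2284 + 2.4569 = 3.6853 ≈ 3.685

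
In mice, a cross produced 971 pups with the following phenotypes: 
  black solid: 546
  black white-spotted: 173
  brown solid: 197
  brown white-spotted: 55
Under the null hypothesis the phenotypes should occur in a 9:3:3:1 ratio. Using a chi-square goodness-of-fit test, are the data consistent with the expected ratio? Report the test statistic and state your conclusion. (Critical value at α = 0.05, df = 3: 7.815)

The 9:3:3:1 ratio has 16 parts, so with N = 971 the expected counts are:
  black solid: 971 × 9/16 = 546.1875
  black white-spotted: 971 × 3/16 = 182.0625
  brown solid: 971 × 3/16 = 182.0625
  brown white-spotted: 971 × 1/16 = 60.6875
χ² = Σ (O − E)² / E
  black solid: (546 − 546.1875)² / 546.1875 = 0.0001
  black white-spotted: (173 − 182.0625)² / 182.0625 = 0.4511
  brown solid: (197 − 182.0625)² / 182.0625 = 1.2256
  brown white-spotted: (55 − 60.6875)² / 60.6875 = 0.5330
χ² = 0.0001 + 0.4511 + 1.2256 + 0.5330 = 2.2098 ≈ 2.210
Degrees of freedom = 4 − 1 = 3; critical value at α = 0.05 is 7.815.
Since 2.210 < 7.815, we fail to reject the null hypothesis — the data are consistent with the 9:3:3:1 ratio.

2.210; consistent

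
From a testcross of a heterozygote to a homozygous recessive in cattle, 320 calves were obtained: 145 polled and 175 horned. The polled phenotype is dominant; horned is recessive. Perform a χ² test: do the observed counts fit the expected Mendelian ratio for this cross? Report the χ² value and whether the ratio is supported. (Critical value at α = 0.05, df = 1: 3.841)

A testcross of a heterozygote (Aa × aa) gives a 1:1 phenotypic ratio.
The 1:1 ratio has 2 parts, so with N = 320 the expected counts are:
  polled: 320 × 1/2 = 160
  horned: 320 × 1/2 = 160
χ² = Σ (O − E)² / E
  polled: (145 − 160)² / 160 = 1.4062
  horned: (175 − 160)² / 160 = 1.4062
χ² = 1.4062 + 1.4062 = 2.8124 ≈ 2.812
Degrees of freedom = 2 − 1 = 1; critical value at α = 0.05 is 3.841.
Since 2.812 < 3.841, we fail to reject the null hypothesis — the data are consistent with the 1:1 ratio.

2.812; consistent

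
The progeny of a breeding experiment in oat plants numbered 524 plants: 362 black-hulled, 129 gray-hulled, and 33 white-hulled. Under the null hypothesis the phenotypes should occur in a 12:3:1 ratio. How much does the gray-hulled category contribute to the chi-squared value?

The 12:3:1 ratio has 16 parts, so with N = 524 the expected counts are:
  black-hulled: 524 × 12/16 = 393
  gray-hulled: 524 × 3/16 = 98.25
  white-hulled: 524 × 1/16 = 32.75
Contribution of gray-hulled: (129 − 98.25)² / 98.25 = 9.6240

9.624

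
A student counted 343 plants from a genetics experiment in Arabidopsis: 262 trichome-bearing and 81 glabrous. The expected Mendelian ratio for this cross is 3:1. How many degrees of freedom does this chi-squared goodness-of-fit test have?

A goodness-of-fit test with 2 phenotype classes has df = 2 − 1 = 1.

1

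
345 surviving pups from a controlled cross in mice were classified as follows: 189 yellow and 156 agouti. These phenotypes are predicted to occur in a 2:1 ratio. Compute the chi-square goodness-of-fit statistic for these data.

21.926

The 2:1 ratio has 3 parts, so with N = 345 the expected counts are:
  yellow: 345 × 2/3 = 230
  agouti: 345 × 1/3 = 115
χ² = Σ (O − E)² / E
  yellow: (189 − 230)² / 230 = 7.3087
  agouti: (156 − 115)² / 115 = 14.6174
χ² = 7.3087 + 14.6174 = 21.9261 ≈ 21.926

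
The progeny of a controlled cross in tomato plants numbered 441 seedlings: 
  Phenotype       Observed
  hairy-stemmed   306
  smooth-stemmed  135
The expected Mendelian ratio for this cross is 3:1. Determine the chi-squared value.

7.408

Total ratio parts = 4. Expected numbers out of 441:
  hairy-stemmed: 441 × 3/4 = 330.75
  smooth-stemmed: 441 × 1/4 = 110.25
χ² = Σ (O − E)² / E
  hairy-stemmed: (306 − 330.75)² / 330.75 = 1.8520
  smooth-stemmed: (135 − 110.25)² / 110.25 = 5.5561
χ² = 1.8520 + 5.5561 = 7.4081 ≈ 7.408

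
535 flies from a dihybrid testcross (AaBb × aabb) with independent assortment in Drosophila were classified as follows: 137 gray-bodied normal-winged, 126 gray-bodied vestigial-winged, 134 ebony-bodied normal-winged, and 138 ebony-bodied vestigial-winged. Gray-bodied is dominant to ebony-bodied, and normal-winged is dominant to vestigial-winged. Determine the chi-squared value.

0.664

A dihybrid testcross with independent assortment gives a 1:1:1:1 ratio.
The 1:1:1:1 ratio has 4 parts, so with N = 535 the expected counts are:
  gray-bodied normal-winged: 535 × 1/4 = 133.75
  gray-bodied vestigial-winged: 535 × 1/4 = 133.75
  ebony-bodied normal-winged: 535 × 1/4 = 133.75
  ebony-bodied vestigial-winged: 535 × 1/4 = 133.75
χ² = Σ (O − E)² / E
  gray-bodied normal-winged: (137 − 133.75)² / 133.75 = 0.0790
  gray-bodied vestigial-winged: (126 − 133.75)² / 133.75 = 0.4491
  ebony-bodied normal-winged: (134 − 133.75)² / 133.75 = 0.0005
  ebony-bodied vestigial-winged: (138 − 133.75)² / 133.75 = 0.1350
χ² = 0.0790 + 0.4491 + 0.0005 + 0.1350 = 0.6636 ≈ 0.664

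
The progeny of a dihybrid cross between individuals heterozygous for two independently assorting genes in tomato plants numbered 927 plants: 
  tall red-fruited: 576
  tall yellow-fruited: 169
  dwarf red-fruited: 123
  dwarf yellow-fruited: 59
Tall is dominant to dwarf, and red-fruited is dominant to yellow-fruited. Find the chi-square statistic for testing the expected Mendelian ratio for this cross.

20.717

A dihybrid F₂ with independent assortment and complete dominance at both loci gives a 9:3:3:1 phenotypic ratio.
Total ratio parts = 16. Expected numbers out of 927:
  tall red-fruited: 927 × 9/16 = 521.4375
  tall yellow-fruited: 927 × 3/16 = 173.8125
  dwarf red-fruited: 927 × 3/16 = 173.8125
  dwarf yellow-fruited: 927 × 1/16 = 57.9375
χ² = Σ (O − E)² / E
  tall red-fruited: (576 − 521.4375)² / 521.4375 = 5.7093
  tall yellow-fruited: (169 − 173.8125)² / 173.8125 = 0.1332
  dwarf red-fruited: (123 − 173.8125)² / 173.8125 = 14.8546
  dwarf yellow-fruited: (59 − 57.9375)² / 57.9375 = 0.0195
χ² = 5.7093 + 0.1332 + 14.8546 + 0.0195 = 20.7166 ≈ 20.717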